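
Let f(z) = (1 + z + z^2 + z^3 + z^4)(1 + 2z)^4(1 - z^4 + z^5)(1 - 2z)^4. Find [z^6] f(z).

(1 + z + z^2 + z^3 + z^4) has coefficients 1,1,1,1,1 for degrees 0…4.
(1 + 2z)^4 has coefficients 1,8,24,32,16,0,0 for degrees 0…6.
Multiplying by (1 - z^4 + z^5) gives running coefficients 1,8,24,32,15,-7,-16 for degrees 0…6.
Finally multiplying by (1 - 2z)^4, the product of all factors after the first has coefficients 1,0,-16,0,95,1,-240 for degrees 0…6.
[z^6] = 1·(-240) + 1·1 + 1·95 + 1·0 + 1·(-16) = -160.

-160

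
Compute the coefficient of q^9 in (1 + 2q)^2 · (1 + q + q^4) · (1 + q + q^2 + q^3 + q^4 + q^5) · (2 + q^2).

39

(1 + 2q)^2 has coefficients 1,4,4 for degrees 0…2.
(1 + q + q^4) has coefficients 1,1,0,0,1,0,0,0,0,0 for degrees 0…9.
Multiplying by (1 + q + q^2 + q^3 + q^4 + q^5) gives running coefficients 1,2,2,2,3,3,2,1,1,1 for degrees 0…9.
Finally multiplying by (2 + q^2), the product of all factors after the first has coefficients 2,4,5,6,8,8,7,5,4,3 for degrees 0…9.
[q^9] = 1·3 + 4·4 + 4·5 = 39.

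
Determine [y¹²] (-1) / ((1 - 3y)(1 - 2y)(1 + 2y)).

Partial fractions give a closed form: a_n = (-9/5)·3^n + (1)·2^n + (-1/5)·(-2)^n.
At n = 12: a_12 = -953317.

-953317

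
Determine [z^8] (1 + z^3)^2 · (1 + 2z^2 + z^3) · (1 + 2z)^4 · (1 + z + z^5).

(1 + z^3)^2 has coefficients 1,0,0,2,0,0,1 for degrees 0…6.
(1 + 2z^2 + z^3) has coefficients 1,0,2,1,0,0,0,0,0 for degrees 0…8.
Multiplying by (1 + 2z)^4 gives running coefficients 1,8,26,49,72,88,64,16,0 for degrees 0…8.
Finally multiplying by (1 + z + z^5), the product of all factors after the first has coefficients 1,9,34,75,121,161,160,106,65 for degrees 0…8.
[z^8] = 1·65 + 2·161 + 1·34 = 421.

421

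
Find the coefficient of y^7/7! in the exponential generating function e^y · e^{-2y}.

The EGF product rule gives c_7 = Σ_{k_1+k_2=7} C(7; k_1,k_2) · ∏ g_i(k_i), where e^y gives (1)^k; e^{-2y} gives (-2)^k.
g_1(k) for k = 0…7: 1, 1, 1, 1, 1, 1, 1, 1.
g_2(k) for k = 0…7: 1, -2, 4, -8, 16, -32, 64, -128.
c_7 = Σ_k C(7,k)·g_1(k)·g_2(7−k) = 1·1·(-128) + 7·1·64 + 21·1·(-32) + 35·1·16 + 35·1·(-8) + 21·1·4 + 7·1·(-2) + 1·1·1 = −128 + 448 − 672 + 560 − 280 + 84 − 14 + 1 = -1.

-1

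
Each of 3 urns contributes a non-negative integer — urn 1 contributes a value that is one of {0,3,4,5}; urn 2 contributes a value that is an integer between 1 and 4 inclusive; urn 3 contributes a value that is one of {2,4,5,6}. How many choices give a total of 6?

The generating function for the choices is (1 + x³ + x⁴ + x⁵)·(x + x² + x³ + x⁴)·(x² + x⁴ + x⁵ + x⁶); the count is [x⁶].
(1 + x³ + x⁴ + x⁵) has coefficients 1,0,0,1,1,1 for degrees 0…5.
(x + x² + x³ + x⁴) has coefficients 0,1,1,1,1,0,0 for degrees 0…6.
Finally multiplying by (x² + x⁴ + x⁵ + x⁶), the product of all factors after the first has coefficients 0,0,0,1,1,2,3 for degrees 0…6.
[x⁶] = 1·3 + 1·1 + 1·0 + 1·0 = 4.

4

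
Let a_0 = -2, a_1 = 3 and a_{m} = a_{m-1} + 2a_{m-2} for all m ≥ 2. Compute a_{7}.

The ordinary generating function has denominator 1 - y - 2y^2.
Iterating the recurrence: a_0,…,a_{7} = -2, 3, -1, 5, 3, 13, 19, 45.

45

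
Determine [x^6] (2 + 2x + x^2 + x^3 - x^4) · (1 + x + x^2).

(2 + 2x + x^2 + x^3 - x^4) has coefficients 2,2,1,1,-1 for degrees 0…4.
(1 + x + x^2) has coefficients 1,1,1,0,0,0,0 for degrees 0…6.
[x^6] = 2·0 + 2·0 + 1·0 + 1·0 − 1·1 = -1.

-1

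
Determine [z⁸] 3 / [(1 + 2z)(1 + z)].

Partial fractions give a closed form: a_n = (6)·(-2)^n + (-3)·(-1)^n.
At n = 8: a_8 = 1533.

1533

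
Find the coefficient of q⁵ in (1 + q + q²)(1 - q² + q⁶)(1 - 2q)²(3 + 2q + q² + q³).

(1 + q + q²) has coefficients 1,1,1 for degrees 0…2.
(1 - q² + q⁶) has coefficients 1,0,-1,0,0,0 for degrees 0…5.
Multiplying by (1 - 2q)² gives running coefficients 1,-4,3,4,-4,0 for degrees 0…5.
Finally multiplying by (3 + 2q + q² + q³), the product of all factors after the first has coefficients 3,-10,2,15,-5,-1 for degrees 0…5.
[q⁵] = 1·(-1) + 1·(-5) + 1·15 = 9.

9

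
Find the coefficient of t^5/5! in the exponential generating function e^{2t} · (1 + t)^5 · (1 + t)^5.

The EGF product rule gives c_5 = Σ_{k_1+k_2+k_3=5} C(5; k_1,k_2,k_3) · ∏ g_i(k_i), where e^{2t} gives (2)^k; (1+t)^5 gives the falling factorial (5)_k; (1+t)^5 gives the falling factorial (5)_k.
g_1(k) for k = 0…5: 1, 2, 4, 8, 16, 32.
g_2(k) for k = 0…5: 1, 5, 20, 60, 120, 120.
g_3(k) for k = 0…5: 1, 5, 20, 60, 120, 120.
First combine the last two factors: h(k) = Σ_j C(k,j)·g_2(j)·g_3(k−j) for k = 0…5: 1, 10, 90, 720, 5040, 30240.
c_5 = Σ_k C(5,k)·g_1(k)·h(5−k) = 1·1·30240 + 5·2·5040 + 10·4·720 + 10·8·90 + 5·16·10 + 1·32·1 = 30240 + 50400 + 28800 + 7200 + 800 + 32 = 117472.

117472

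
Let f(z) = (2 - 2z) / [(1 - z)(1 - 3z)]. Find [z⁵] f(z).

486

Partial fractions give a closed form: a_n = (2)·3^n.
At n = 5: a_5 = 486.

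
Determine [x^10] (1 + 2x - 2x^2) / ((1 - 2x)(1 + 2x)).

The denominator gives the recurrence a_n = 4a_(n−2) for n ≥ 3; the numerator fixes a_0 = 1, a_1 = 2, a_2 = 2.
Iterating: 1, 2, 2, 8, 8, 32, 32, 128, 128, 512, 512, so a_10 = 512.

512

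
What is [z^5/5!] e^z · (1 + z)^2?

The EGF product rule gives c_5 = Σ_{k_1+k_2=5} C(5; k_1,k_2) · ∏ g_i(k_i), where e^z gives (1)^k; (1+z)^2 gives the falling factorial (2)_k.
g_1(k) for k = 0…5: 1, 1, 1, 1, 1, 1.
g_2(k) for k = 0…5: 1, 2, 2, 0, 0, 0.
c_5 = Σ_k C(5,k)·g_1(k)·g_2(5−k) = 10·1·2 + 5·1·2 + 1·1·1 = 20 + 10 + 1 = 31.

31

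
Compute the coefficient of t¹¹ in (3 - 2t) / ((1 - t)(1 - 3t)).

620014

The denominator gives the recurrence a_n = 4a_(n−1) − 3a_(n−2) for n ≥ 2; the numerator fixes a_0 = 3, a_1 = 10.
Iterating: 3, 10, 31, 94, 283, 850, 2551, 7654, 22963, 68890, 206671, 620014, so a_11 = 620014.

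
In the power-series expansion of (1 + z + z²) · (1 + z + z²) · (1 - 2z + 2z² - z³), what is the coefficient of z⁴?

1

(1 + z + z²) has coefficients 1,1,1 for degrees 0…2.
(1 + z + z²) has coefficients 1,1,1,0,0 for degrees 0…4.
Finally multiplying by (1 - 2z + 2z² - z³), the product of all factors after the first has coefficients 1,-1,1,-1,1 for degrees 0…4.
[z⁴] = 1·1 + 1·(-1) + 1·1 = 1.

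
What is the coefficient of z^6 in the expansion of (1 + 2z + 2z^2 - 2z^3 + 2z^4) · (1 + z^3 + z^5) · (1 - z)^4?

(1 + 2z + 2z^2 - 2z^3 + 2z^4) has coefficients 1,2,2,-2,2 for degrees 0…4.
(1 + z^3 + z^5) has coefficients 1,0,0,1,0,1,0 for degrees 0…6.
Finally multiplying by (1 - z)^4, the product of all factors after the first has coefficients 1,-4,6,-3,-3,7,-8 for degrees 0…6.
[z^6] = 1·(-8) + 2·7 + 2·(-3) − 2·(-3) + 2·6 = 18.

18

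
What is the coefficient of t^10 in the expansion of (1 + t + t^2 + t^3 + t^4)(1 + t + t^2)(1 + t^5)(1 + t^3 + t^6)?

(1 + t + t^2 + t^3 + t^4) has coefficients 1,1,1,1,1 for degrees 0…4.
(1 + t + t^2) has coefficients 1,1,1,0,0,0,0,0,0,0,0 for degrees 0…10.
Multiplying by (1 + t^5) gives running coefficients 1,1,1,0,0,1,1,1,0,0,0 for degrees 0…10.
Finally multiplying by (1 + t^3 + t^6), the product of all factors after the first has coefficients 1,1,1,1,1,2,2,2,2,1,1 for degrees 0…10.
[t^10] = 1·1 + 1·1 + 1·2 + 1·2 + 1·2 = 8.

8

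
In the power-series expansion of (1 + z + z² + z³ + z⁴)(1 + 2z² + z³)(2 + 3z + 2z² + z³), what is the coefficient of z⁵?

29

(1 + z + z² + z³ + z⁴) has coefficients 1,1,1,1,1 for degrees 0…4.
(1 + 2z² + z³) has coefficients 1,0,2,1,0,0 for degrees 0…5.
Finally multiplying by (2 + 3z + 2z² + z³), the product of all factors after the first has coefficients 2,3,6,9,7,4 for degrees 0…5.
[z⁵] = 1·4 + 1·7 + 1·9 + 1·6 + 1·3 = 29.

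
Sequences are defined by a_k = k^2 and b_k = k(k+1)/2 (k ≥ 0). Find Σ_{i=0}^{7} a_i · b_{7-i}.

The convolution is the t^7 coefficient of A(t)B(t).
Σ = 0·28 + 1·21 + 4·15 + 9·10 + 16·6 + 25·3 + 36·1 + 49·0 = 378.

378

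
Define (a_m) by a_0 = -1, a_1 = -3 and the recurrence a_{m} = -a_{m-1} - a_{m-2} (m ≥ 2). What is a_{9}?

The ordinary generating function has denominator 1 + y + y^2.
Iterating the recurrence: a_0,…,a_{9} = -1, -3, 4, -1, -3, 4, -1, -3, 4, -1.

-1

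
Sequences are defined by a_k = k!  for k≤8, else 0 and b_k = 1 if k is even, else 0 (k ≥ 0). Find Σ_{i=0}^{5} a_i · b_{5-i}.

This is [x^5] in the product of the two ordinary generating functions.
Σ = 1·0 + 1·1 + 2·0 + 6·1 + 24·0 + 120·1 = 127.

127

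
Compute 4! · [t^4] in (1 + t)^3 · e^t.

73

The EGF product rule gives c_4 = Σ_{k_1+k_2=4} C(4; k_1,k_2) · ∏ g_i(k_i), where (1+t)^3 gives the falling factorial (3)_k; e^t gives (1)^k.
g_1(k) for k = 0…4: 1, 3, 6, 6, 0.
g_2(k) for k = 0…4: 1, 1, 1, 1, 1.
c_4 = Σ_k C(4,k)·g_1(k)·g_2(4−k) = 1·1·1 + 4·3·1 + 6·6·1 + 4·6·1 = 1 + 12 + 36 + 24 = 73.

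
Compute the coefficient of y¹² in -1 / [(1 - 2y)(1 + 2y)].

The denominator gives the recurrence a_n = 4a_(n−2) for n ≥ 2; the numerator fixes a_0 = -1, a_1 = 0.
Iterating: -1, 0, -4, 0, -16, 0, -64, 0, -256, 0, -1024, 0, -4096, so a_12 = -4096.

-4096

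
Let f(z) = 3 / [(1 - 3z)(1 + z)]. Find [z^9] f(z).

Partial fractions give a closed form: a_n = (9/4)·3^n + (3/4)·(-1)^n.
At n = 9: a_9 = 44286.

44286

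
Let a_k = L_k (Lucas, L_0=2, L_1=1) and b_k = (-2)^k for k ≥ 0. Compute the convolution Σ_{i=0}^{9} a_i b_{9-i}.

The convolution is the t^9 coefficient of A(t)B(t).
Σ = 2·(-512) + 1·256 + 3·(-128) + 4·64 + 7·(-32) + 11·16 + 18·(-8) + 29·4 + 47·(-2) + 76·1 = -990.

-990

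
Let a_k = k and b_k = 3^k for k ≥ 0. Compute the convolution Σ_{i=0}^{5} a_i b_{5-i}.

179

The convolution is the x^5 coefficient of A(x)B(x).
Σ = 0·243 + 1·81 + 2·27 + 3·9 + 4·3 + 5·1 = 179.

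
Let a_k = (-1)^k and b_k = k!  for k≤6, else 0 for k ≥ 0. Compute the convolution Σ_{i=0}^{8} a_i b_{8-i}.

The convolution is the t^8 coefficient of A(t)B(t).
Σ = 1·0 − 1·0 + 1·720 − 1·120 + 1·24 − 1·6 + 1·2 − 1·1 + 1·1 = 620.

620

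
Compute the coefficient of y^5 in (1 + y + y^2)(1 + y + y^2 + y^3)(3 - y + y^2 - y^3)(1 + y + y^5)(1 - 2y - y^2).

(1 + y + y^2) has coefficients 1,1,1 for degrees 0…2.
(1 + y + y^2 + y^3) has coefficients 1,1,1,1,0,0 for degrees 0…5.
Multiplying by (3 - y + y^2 - y^3) gives running coefficients 3,2,3,2,-1,0 for degrees 0…5.
Multiplying by (1 + y + y^5) gives running coefficients 3,5,5,5,1,2 for degrees 0…5.
Finally multiplying by (1 - 2y - y^2), the product of all factors after the first has coefficients 3,-1,-8,-10,-14,-5 for degrees 0…5.
[y^5] = 1·(-5) + 1·(-14) + 1·(-10) = -29.

-29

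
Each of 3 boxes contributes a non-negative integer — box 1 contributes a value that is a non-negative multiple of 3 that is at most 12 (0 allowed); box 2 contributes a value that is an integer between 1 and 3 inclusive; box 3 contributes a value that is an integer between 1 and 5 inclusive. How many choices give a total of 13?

The generating function for the choices is (1 + y^3 + y^6 + y^9 + y^12)·(y + y^2 + y^3)·(y + y^2 + y^3 + y^4 + y^5); the count is [y^13].
(1 + y^3 + y^6 + y^9 + y^12) has coefficients 1,0,0,1,0,0,1,0,0,1,0,0,1 for degrees 0…12.
(y + y^2 + y^3) has coefficients 0,1,1,1,0,0,0,0,0,0,0,0,0,0 for degrees 0…13.
Finally multiplying by (y + y^2 + y^3 + y^4 + y^5), the product of all factors after the first has coefficients 0,0,1,2,3,3,3,2,1,0,0,0,0,0 for degrees 0…13.
[y^13] = 1·0 + 1·0 + 1·2 + 1·3 + 1·0 = 5.

5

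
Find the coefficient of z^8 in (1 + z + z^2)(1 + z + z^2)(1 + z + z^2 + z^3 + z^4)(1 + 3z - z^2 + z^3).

12

(1 + z + z^2) has coefficients 1,1,1 for degrees 0…2.
(1 + z + z^2) has coefficients 1,1,1,0,0,0,0,0,0 for degrees 0…8.
Multiplying by (1 + z + z^2 + z^3 + z^4) gives running coefficients 1,2,3,3,3,2,1,0,0 for degrees 0…8.
Finally multiplying by (1 + 3z - z^2 + z^3), the product of all factors after the first has coefficients 1,5,8,11,11,11,7,4,1 for degrees 0…8.
[z^8] = 1·1 + 1·4 + 1·7 = 12.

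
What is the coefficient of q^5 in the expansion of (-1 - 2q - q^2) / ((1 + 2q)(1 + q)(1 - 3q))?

-188

Partial fractions give a closed form: a_n = (-1/5)·(-2)^n + (-4/5)·3^n.
At n = 5: a_5 = -188.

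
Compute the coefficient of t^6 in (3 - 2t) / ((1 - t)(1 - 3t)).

2551

Partial fractions give a closed form: a_n = (-1/2)·1^n + (7/2)·3^n.
At n = 6: a_6 = 2551.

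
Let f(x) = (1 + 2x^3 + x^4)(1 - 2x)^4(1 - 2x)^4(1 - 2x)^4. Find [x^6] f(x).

(1 + 2x^3 + x^4) has coefficients 1,0,0,2,1 for degrees 0…4.
(1 - 2x)^4 has coefficients 1,-8,24,-32,16,0,0 for degrees 0…6.
Multiplying by (1 - 2x)^4 gives running coefficients 1,-16,112,-448,1120,-1792,1792 for degrees 0…6.
Finally multiplying by (1 - 2x)^4, the product of all factors after the first has coefficients 1,-24,264,-1760,7920,-25344,59136 for degrees 0…6.
[x^6] = 1·59136 + 2·(-1760) + 1·264 = 55880.

55880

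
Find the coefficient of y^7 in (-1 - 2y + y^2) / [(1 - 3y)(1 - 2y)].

-9758

The denominator gives the recurrence a_n = 5a_(n−1) − 6a_(n−2) for n ≥ 3; the numerator fixes a_0 = -1, a_1 = -7, a_2 = -28.
Iterating: -1, -7, -28, -98, -322, -1022, -3178, -9758, so a_7 = -9758.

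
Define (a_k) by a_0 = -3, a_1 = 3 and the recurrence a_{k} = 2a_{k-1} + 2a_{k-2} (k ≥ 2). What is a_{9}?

1968

The ordinary generating function has denominator 1 - 2y - 2y^2.
Iterating the recurrence: a_0,…,a_{9} = -3, 3, 0, 6, 12, 36, 96, 264, 720, 1968.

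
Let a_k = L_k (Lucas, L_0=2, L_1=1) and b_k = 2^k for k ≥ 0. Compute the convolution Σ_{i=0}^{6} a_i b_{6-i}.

308

This is [x^6] in the product of the two ordinary generating functions.
Σ = 2·64 + 1·32 + 3·16 + 4·8 + 7·4 + 11·2 + 18·1 = 308.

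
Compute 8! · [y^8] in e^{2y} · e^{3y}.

390625

The EGF product rule gives c_8 = Σ_{k_1+k_2=8} C(8; k_1,k_2) · ∏ g_i(k_i), where e^{2y} gives (2)^k; e^{3y} gives (3)^k.
g_1(k) for k = 0…8: 1, 2, 4, 8, 16, 32, 64, 128, 256.
g_2(k) for k = 0…8: 1, 3, 9, 27, 81, 243, 729, 2187, 6561.
c_8 = Σ_k C(8,k)·g_1(k)·g_2(8−k) = 1·1·6561 + 8·2·2187 + 28·4·729 + 56·8·243 + 70·16·81 + 56·32·27 + 28·64·9 + 8·128·3 + 1·256·1 = 6561 + 34992 + 81648 + 108864 + 90720 + 48384 + 16128 + 3072 + 256 = 390625.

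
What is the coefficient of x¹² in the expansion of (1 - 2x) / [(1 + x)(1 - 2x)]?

The denominator gives the recurrence a_n = a_(n−1) + 2a_(n−2) for n ≥ 2; the numerator fixes a_0 = 1, a_1 = -1.
Iterating: 1, -1, 1, -1, 1, -1, 1, -1, 1, -1, 1, -1, 1, so a_12 = 1.

1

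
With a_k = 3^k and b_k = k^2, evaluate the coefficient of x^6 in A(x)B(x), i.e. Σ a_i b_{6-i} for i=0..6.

1065

The convolution is the t^6 coefficient of A(t)B(t).
Σ = 1·36 + 3·25 + 9·16 + 27·9 + 81·4 + 243·1 + 729·0 = 1065.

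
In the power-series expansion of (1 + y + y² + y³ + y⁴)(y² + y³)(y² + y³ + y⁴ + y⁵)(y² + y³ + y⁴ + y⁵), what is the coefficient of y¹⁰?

23

(1 + y + y² + y³ + y⁴) has coefficients 1,1,1,1,1 for degrees 0…4.
(y² + y³) has coefficients 0,0,1,1,0,0,0,0,0,0,0 for degrees 0…10.
Multiplying by (y² + y³ + y⁴ + y⁵) gives running coefficients 0,0,0,0,1,2,2,2,1,0,0 for degrees 0…10.
Finally multiplying by (y² + y³ + y⁴ + y⁵), the product of all factors after the first has coefficients 0,0,0,0,0,0,1,3,5,7,7 for degrees 0…10.
[y¹⁰] = 1·7 + 1·7 + 1·5 + 1·3 + 1·1 = 23.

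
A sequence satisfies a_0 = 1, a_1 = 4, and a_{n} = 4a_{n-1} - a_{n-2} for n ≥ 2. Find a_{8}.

40545

The ordinary generating function has denominator 1 - 4q + q^2.
Iterating the recurrence: a_0,…,a_{8} = 1, 4, 15, 56, 209, 780, 2911, 10864, 40545.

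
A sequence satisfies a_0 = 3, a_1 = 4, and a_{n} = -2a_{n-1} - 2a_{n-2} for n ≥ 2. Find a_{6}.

The ordinary generating function has denominator 1 + 2t + 2t^2.
Iterating the recurrence: a_0,…,a_{6} = 3, 4, -14, 20, -12, -16, 56.

56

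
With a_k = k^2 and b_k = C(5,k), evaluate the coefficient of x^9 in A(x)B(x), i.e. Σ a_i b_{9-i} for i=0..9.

1392

This is [x^9] in the product of the two ordinary generating functions.
Σ = 0·0 + 1·0 + 4·0 + 9·0 + 16·1 + 25·5 + 36·10 + 49·10 + 64·5 + 81·1 = 1392.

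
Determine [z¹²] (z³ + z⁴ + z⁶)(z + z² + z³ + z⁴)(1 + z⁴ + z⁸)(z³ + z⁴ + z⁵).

9

(z³ + z⁴ + z⁶) has coefficients 0,0,0,1,1,0,1 for degrees 0…6.
(z + z² + z³ + z⁴) has coefficients 0,1,1,1,1,0,0,0,0,0,0,0,0 for degrees 0…12.
Multiplying by (1 + z⁴ + z⁸) gives running coefficients 0,1,1,1,1,1,1,1,1,1,1,1,1 for degrees 0…12.
Finally multiplying by (z³ + z⁴ + z⁵), the product of all factors after the first has coefficients 0,0,0,0,1,2,3,3,3,3,3,3,3 for degrees 0…12.
[z¹²] = 1·3 + 1·3 + 1·3 = 9.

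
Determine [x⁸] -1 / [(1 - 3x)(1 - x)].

The denominator gives the recurrence a_n = 4a_(n−1) − 3a_(n−2) for n ≥ 2; the numerator fixes a_0 = -1, a_1 = -4.
Iterating: -1, -4, -13, -40, -121, -364, -1093, -3280, -9841, so a_8 = -9841.

-9841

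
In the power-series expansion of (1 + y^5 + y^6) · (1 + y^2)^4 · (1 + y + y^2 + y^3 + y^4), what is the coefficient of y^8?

21

(1 + y^5 + y^6) has coefficients 1,0,0,0,0,1,1 for degrees 0…6.
(1 + y^2)^4 has coefficients 1,0,4,0,6,0,4,0,1 for degrees 0…8.
Finally multiplying by (1 + y + y^2 + y^3 + y^4), the product of all factors after the first has coefficients 1,1,5,5,11,10,14,10,11 for degrees 0…8.
[y^8] = 1·11 + 1·5 + 1·5 = 21.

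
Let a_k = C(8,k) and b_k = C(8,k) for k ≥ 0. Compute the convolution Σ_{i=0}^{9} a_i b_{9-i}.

11440

This is [x^9] in the product of the two ordinary generating functions.
Σ = 1·0 + 8·1 + 28·8 + 56·28 + 70·56 + 56·70 + 28·56 + 8·28 + 1·8 + 0·1 = 11440.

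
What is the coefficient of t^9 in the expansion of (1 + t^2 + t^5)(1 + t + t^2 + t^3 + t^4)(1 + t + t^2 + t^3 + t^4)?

7

(1 + t^2 + t^5) has coefficients 1,0,1,0,0,1 for degrees 0…5.
(1 + t + t^2 + t^3 + t^4) has coefficients 1,1,1,1,1,0,0,0,0,0 for degrees 0…9.
Finally multiplying by (1 + t + t^2 + t^3 + t^4), the product of all factors after the first has coefficients 1,2,3,4,5,4,3,2,1,0 for degrees 0…9.
[t^9] = 1·0 + 1·2 + 1·5 = 7.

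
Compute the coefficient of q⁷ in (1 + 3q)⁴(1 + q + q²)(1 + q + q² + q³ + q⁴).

(1 + 3q)⁴ has coefficients 1,12,54,108,81 for degrees 0…4.
(1 + q + q²) has coefficients 1,1,1,0,0,0,0,0 for degrees 0…7.
Finally multiplying by (1 + q + q² + q³ + q⁴), the product of all factors after the first has coefficients 1,2,3,3,3,2,1,0 for degrees 0…7.
[q⁷] = 1·0 + 12·1 + 54·2 + 108·3 + 81·3 = 687.

687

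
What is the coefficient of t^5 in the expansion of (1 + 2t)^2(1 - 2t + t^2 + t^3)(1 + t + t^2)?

(1 + 2t)^2 has coefficients 1,4,4 for degrees 0…2.
(1 - 2t + t^2 + t^3) has coefficients 1,-2,1,1,0,0 for degrees 0…5.
Finally multiplying by (1 + t + t^2), the product of all factors after the first has coefficients 1,-1,0,0,2,1 for degrees 0…5.
[t^5] = 1·1 + 4·2 + 4·0 = 9.

9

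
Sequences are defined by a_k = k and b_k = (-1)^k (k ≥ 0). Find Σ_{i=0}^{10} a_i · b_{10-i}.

This is [x^10] in the product of the two ordinary generating functions.
Σ = 0·1 + 1·(-1) + 2·1 + 3·(-1) + 4·1 + 5·(-1) + 6·1 + 7·(-1) + 8·1 + 9·(-1) + 10·1 = 5.

5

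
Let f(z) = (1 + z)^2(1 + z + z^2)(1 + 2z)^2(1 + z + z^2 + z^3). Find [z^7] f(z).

(1 + z)^2 has coefficients 1,2,1 for degrees 0…2.
(1 + z + z^2) has coefficients 1,1,1,0,0,0,0,0 for degrees 0…7.
Multiplying by (1 + 2z)^2 gives running coefficients 1,5,9,8,4,0,0,0 for degrees 0…7.
Finally multiplying by (1 + z + z^2 + z^3), the product of all factors after the first has coefficients 1,6,15,23,26,21,12,4 for degrees 0…7.
[z^7] = 1·4 + 2·12 + 1·21 = 49.

49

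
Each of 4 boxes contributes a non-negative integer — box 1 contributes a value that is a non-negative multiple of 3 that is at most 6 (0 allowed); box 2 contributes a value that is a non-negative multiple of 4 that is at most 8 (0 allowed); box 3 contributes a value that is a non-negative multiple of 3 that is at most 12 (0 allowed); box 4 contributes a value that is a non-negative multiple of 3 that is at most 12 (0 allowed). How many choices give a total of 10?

6

The generating function for the choices is (1 + x³ + x⁶)·(1 + x⁴ + x⁸)·(1 + x³ + x⁶ + x⁹ + x¹²)·(1 + x³ + x⁶ + x⁹ + x¹²); the count is [x¹⁰].
(1 + x³ + x⁶) has coefficients 1,0,0,1,0,0,1 for degrees 0…6.
(1 + x⁴ + x⁸) has coefficients 1,0,0,0,1,0,0,0,1,0,0 for degrees 0…10.
Multiplying by (1 + x³ + x⁶ + x⁹ + x¹²) gives running coefficients 1,0,0,1,1,0,1,1,1,1,1 for degrees 0…10.
Finally multiplying by (1 + x³ + x⁶ + x⁹ + x¹²), the product of all factors after the first has coefficients 1,0,0,2,1,0,3,2,1,4,3 for degrees 0…10.
[x¹⁰] = 1·3 + 1·2 + 1·1 = 6.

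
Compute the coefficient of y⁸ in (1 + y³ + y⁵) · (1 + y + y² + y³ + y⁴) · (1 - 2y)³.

-3

(1 + y³ + y⁵) has coefficients 1,0,0,1,0,1 for degrees 0…5.
(1 + y + y² + y³ + y⁴) has coefficients 1,1,1,1,1,0,0,0,0 for degrees 0…8.
Finally multiplying by (1 - 2y)³, the product of all factors after the first has coefficients 1,-5,7,-1,-1,-2,4,-8,0 for degrees 0…8.
[y⁸] = 1·0 + 1·(-2) + 1·(-1) = -3.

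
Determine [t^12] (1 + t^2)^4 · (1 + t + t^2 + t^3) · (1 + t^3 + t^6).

15

(1 + t^2)^4 has coefficients 1,0,4,0,6,0,4,0,1 for degrees 0…8.
(1 + t + t^2 + t^3) has coefficients 1,1,1,1,0,0,0,0,0,0,0,0,0 for degrees 0…12.
Finally multiplying by (1 + t^3 + t^6), the product of all factors after the first has coefficients 1,1,1,2,1,1,2,1,1,1,0,0,0 for degrees 0…12.
[t^12] = 1·0 + 4·0 + 6·1 + 4·2 + 1·1 = 15.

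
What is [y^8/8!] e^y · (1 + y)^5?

The EGF product rule gives c_8 = Σ_{k_1+k_2=8} C(8; k_1,k_2) · ∏ g_i(k_i), where e^y gives (1)^k; (1+y)^5 gives the falling factorial (5)_k.
g_1(k) for k = 0…8: 1, 1, 1, 1, 1, 1, 1, 1, 1.
g_2(k) for k = 0…8: 1, 5, 20, 60, 120, 120, 0, 0, 0.
c_8 = Σ_k C(8,k)·g_1(k)·g_2(8−k) = 56·1·120 + 70·1·120 + 56·1·60 + 28·1·20 + 8·1·5 + 1·1·1 = 6720 + 8400 + 3360 + 560 + 40 + 1 = 19081.

19081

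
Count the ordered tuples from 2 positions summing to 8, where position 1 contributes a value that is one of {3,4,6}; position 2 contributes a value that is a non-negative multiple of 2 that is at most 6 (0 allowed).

2

The generating function for the choices is (t³ + t⁴ + t⁶)·(1 + t² + t⁴ + t⁶); the count is [t⁸].
(t³ + t⁴ + t⁶) has coefficients 0,0,0,1,1,0,1 for degrees 0…6.
(1 + t² + t⁴ + t⁶) has coefficients 1,0,1,0,1,0,1,0,0 for degrees 0…8.
[t⁸] = 1·0 + 1·1 + 1·1 = 2.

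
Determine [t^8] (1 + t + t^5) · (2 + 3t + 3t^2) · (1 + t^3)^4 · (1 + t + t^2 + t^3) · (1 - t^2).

46

(1 + t + t^5) has coefficients 1,1,0,0,0,1 for degrees 0…5.
(2 + 3t + 3t^2) has coefficients 2,3,3,0,0,0,0,0,0 for degrees 0…8.
Multiplying by (1 + t^3)^4 gives running coefficients 2,3,3,8,12,12,12,18,18 for degrees 0…8.
Multiplying by (1 + t + t^2 + t^3) gives running coefficients 2,5,8,16,26,35,44,54,60 for degrees 0…8.
Finally multiplying by (1 - t^2), the product of all factors after the first has coefficients 2,5,6,11,18,19,18,19,16 for degrees 0…8.
[t^8] = 1·16 + 1·19 + 1·11 = 46.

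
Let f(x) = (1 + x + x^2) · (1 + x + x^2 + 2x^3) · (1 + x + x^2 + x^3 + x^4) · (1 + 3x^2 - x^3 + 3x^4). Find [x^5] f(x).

47

(1 + x + x^2) has coefficients 1,1,1 for degrees 0…2.
(1 + x + x^2 + 2x^3) has coefficients 1,1,1,2,0,0 for degrees 0…5.
Multiplying by (1 + x + x^2 + x^3 + x^4) gives running coefficients 1,2,3,5,5,4 for degrees 0…5.
Finally multiplying by (1 + 3x^2 - x^3 + 3x^4), the product of all factors after the first has coefficients 1,2,6,10,15,22 for degrees 0…5.
[x^5] = 1·22 + 1·15 + 1·10 = 47.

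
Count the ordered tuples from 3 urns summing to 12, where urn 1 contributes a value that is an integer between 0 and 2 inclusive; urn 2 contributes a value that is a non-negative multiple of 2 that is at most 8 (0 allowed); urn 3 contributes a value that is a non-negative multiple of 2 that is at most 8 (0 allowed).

The generating function for the choices is (1 + q + q^2)·(1 + q^2 + q^4 + q^6 + q^8)·(1 + q^2 + q^4 + q^6 + q^8); the count is [q^12].
(1 + q + q^2) has coefficients 1,1,1 for degrees 0…2.
(1 + q^2 + q^4 + q^6 + q^8) has coefficients 1,0,1,0,1,0,1,0,1,0,0,0,0 for degrees 0…12.
Finally multiplying by (1 + q^2 + q^4 + q^6 + q^8), the product of all factors after the first has coefficients 1,0,2,0,3,0,4,0,5,0,4,0,3 for degrees 0…12.
[q^12] = 1·3 + 1·0 + 1·4 = 7.

7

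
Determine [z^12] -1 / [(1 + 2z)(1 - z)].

The denominator gives the recurrence a_n = −a_(n−1) + 2a_(n−2) for n ≥ 2; the numerator fixes a_0 = -1, a_1 = 1.
Iterating: -1, 1, -3, 5, -11, 21, -43, 85, -171, 341, -683, 1365, -2731, so a_12 = -2731.

-2731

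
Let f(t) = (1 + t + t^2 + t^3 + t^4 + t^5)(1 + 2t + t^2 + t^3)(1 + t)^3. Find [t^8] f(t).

(1 + t + t^2 + t^3 + t^4 + t^5) has coefficients 1,1,1,1,1,1 for degrees 0…5.
(1 + 2t + t^2 + t^3) has coefficients 1,2,1,1,0,0,0,0,0 for degrees 0…8.
Finally multiplying by (1 + t)^3, the product of all factors after the first has coefficients 1,5,10,11,8,4,1,0,0 for degrees 0…8.
[t^8] = 1·0 + 1·0 + 1·1 + 1·4 + 1·8 + 1·11 = 24.

24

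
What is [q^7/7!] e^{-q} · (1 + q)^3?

104

The EGF product rule gives c_7 = Σ_{k_1+k_2=7} C(7; k_1,k_2) · ∏ g_i(k_i), where e^{-q} gives (-1)^k; (1+q)^3 gives the falling factorial (3)_k.
g_1(k) for k = 0…7: 1, -1, 1, -1, 1, -1, 1, -1.
g_2(k) for k = 0…7: 1, 3, 6, 6, 0, 0, 0, 0.
c_7 = Σ_k C(7,k)·g_1(k)·g_2(7−k) = 35·1·6 + 21·(-1)·6 + 7·1·3 + 1·(-1)·1 = 210 − 126 + 21 − 1 = 104.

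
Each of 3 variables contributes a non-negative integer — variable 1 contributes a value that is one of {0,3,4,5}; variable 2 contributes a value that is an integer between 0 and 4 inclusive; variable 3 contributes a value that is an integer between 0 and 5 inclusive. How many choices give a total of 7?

15

The generating function for the choices is (1 + z^3 + z^4 + z^5)·(1 + z + z^2 + z^3 + z^4)·(1 + z + z^2 + z^3 + z^4 + z^5); the count is [z^7].
(1 + z^3 + z^4 + z^5) has coefficients 1,0,0,1,1,1 for degrees 0…5.
(1 + z + z^2 + z^3 + z^4) has coefficients 1,1,1,1,1,0,0,0 for degrees 0…7.
Finally multiplying by (1 + z + z^2 + z^3 + z^4 + z^5), the product of all factors after the first has coefficients 1,2,3,4,5,5,4,3 for degrees 0…7.
[z^7] = 1·3 + 1·5 + 1·4 + 1·3 = 15.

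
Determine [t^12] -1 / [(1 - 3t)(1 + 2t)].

The denominator gives the recurrence a_n = a_(n−1) + 6a_(n−2) for n ≥ 2; the numerator fixes a_0 = -1, a_1 = -1.
Iterating: -1, -1, -7, -13, -55, -133, -463, -1261, -4039, -11605, -35839, -105469, -320503, so a_12 = -320503.

-320503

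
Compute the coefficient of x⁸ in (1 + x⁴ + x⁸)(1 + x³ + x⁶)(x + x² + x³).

(1 + x⁴ + x⁸) has coefficients 1,0,0,0,1,0,0,0,1 for degrees 0…8.
(1 + x³ + x⁶) has coefficients 1,0,0,1,0,0,1,0,0 for degrees 0…8.
Finally multiplying by (x + x² + x³), the product of all factors after the first has coefficients 0,1,1,1,1,1,1,1,1 for degrees 0…8.
[x⁸] = 1·1 + 1·1 + 1·0 = 2.

2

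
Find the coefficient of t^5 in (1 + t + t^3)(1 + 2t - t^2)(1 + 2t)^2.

7

(1 + t + t^3) has coefficients 1,1,0,1 for degrees 0…3.
(1 + 2t - t^2) has coefficients 1,2,-1,0,0,0 for degrees 0…5.
Finally multiplying by (1 + 2t)^2, the product of all factors after the first has coefficients 1,6,11,4,-4,0 for degrees 0…5.
[t^5] = 1·0 + 1·(-4) + 1·11 = 7.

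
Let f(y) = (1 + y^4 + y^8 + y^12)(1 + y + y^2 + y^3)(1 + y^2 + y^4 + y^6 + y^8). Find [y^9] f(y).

5

(1 + y^4 + y^8 + y^12) has coefficients 1,0,0,0,1,0,0,0,1,0 for degrees 0…9.
(1 + y + y^2 + y^3) has coefficients 1,1,1,1,0,0,0,0,0,0 for degrees 0…9.
Finally multiplying by (1 + y^2 + y^4 + y^6 + y^8), the product of all factors after the first has coefficients 1,1,2,2,2,2,2,2,2,2 for degrees 0…9.
[y^9] = 1·2 + 1·2 + 1·1 = 5.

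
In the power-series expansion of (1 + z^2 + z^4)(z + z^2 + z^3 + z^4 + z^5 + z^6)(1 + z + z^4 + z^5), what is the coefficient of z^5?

(1 + z^2 + z^4) has coefficients 1,0,1,0,1 for degrees 0…4.
(z + z^2 + z^3 + z^4 + z^5 + z^6) has coefficients 0,1,1,1,1,1 for degrees 0…5.
Finally multiplying by (1 + z + z^4 + z^5), the product of all factors after the first has coefficients 0,1,2,2,2,3 for degrees 0…5.
[z^5] = 1·3 + 1·2 + 1·1 = 6.

6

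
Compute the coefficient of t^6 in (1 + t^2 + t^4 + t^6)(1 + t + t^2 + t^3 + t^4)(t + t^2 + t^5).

6

(1 + t^2 + t^4 + t^6) has coefficients 1,0,1,0,1,0,1 for degrees 0…6.
(1 + t + t^2 + t^3 + t^4) has coefficients 1,1,1,1,1,0,0 for degrees 0…6.
Finally multiplying by (t + t^2 + t^5), the product of all factors after the first has coefficients 0,1,2,2,2,3,2 for degrees 0…6.
[t^6] = 1·2 + 1·2 + 1·2 + 1·0 = 6.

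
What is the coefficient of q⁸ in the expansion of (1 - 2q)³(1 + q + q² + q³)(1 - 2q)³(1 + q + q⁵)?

-127

(1 - 2q)³ has coefficients 1,-6,12,-8 for degrees 0…3.
(1 + q + q² + q³) has coefficients 1,1,1,1,0,0,0,0,0 for degrees 0…8.
Multiplying by (1 - 2q)³ gives running coefficients 1,-5,7,-1,-2,4,-8,0,0 for degrees 0…8.
Finally multiplying by (1 + q + q⁵), the product of all factors after the first has coefficients 1,-4,2,6,-3,3,-9,-1,-1 for degrees 0…8.
[q⁸] = 1·(-1) − 6·(-1) + 12·(-9) − 8·3 = -127.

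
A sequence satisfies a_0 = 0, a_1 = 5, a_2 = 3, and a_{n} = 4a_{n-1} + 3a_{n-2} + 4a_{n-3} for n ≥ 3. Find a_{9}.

The ordinary generating function has denominator 1 - 4y - 3y^2 - 4y^3.
Iterating the recurrence: a_0,…,a_{9} = 0, 5, 3, 27, 137, 641, 3083, 14803, 71025, 340841.

340841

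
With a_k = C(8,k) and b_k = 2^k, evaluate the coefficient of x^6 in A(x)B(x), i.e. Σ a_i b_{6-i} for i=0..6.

1636

The convolution is the x^6 coefficient of A(x)B(x).
Σ = 1·64 + 8·32 + 28·16 + 56·8 + 70·4 + 56·2 + 28·1 = 1636.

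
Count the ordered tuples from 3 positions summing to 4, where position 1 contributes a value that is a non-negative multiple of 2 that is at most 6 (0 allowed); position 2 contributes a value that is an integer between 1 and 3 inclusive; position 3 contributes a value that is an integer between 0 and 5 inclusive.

5

The generating function for the choices is (1 + t² + t⁴ + t⁶)·(t + t² + t³)·(1 + t + t² + t³ + t⁴ + t⁵); the count is [t⁴].
(1 + t² + t⁴ + t⁶) has coefficients 1,0,1,0,1 for degrees 0…4.
(t + t² + t³) has coefficients 0,1,1,1,0 for degrees 0…4.
Finally multiplying by (1 + t + t² + t³ + t⁴ + t⁵), the product of all factors after the first has coefficients 0,1,2,3,3 for degrees 0…4.
[t⁴] = 1·3 + 1·2 + 1·0 = 5.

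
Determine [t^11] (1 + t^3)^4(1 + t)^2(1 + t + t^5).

18

(1 + t^3)^4 has coefficients 1,0,0,4,0,0,6,0,0,4,0,0 for degrees 0…11.
(1 + t)^2 has coefficients 1,2,1,0,0,0,0,0,0,0,0,0 for degrees 0…11.
Finally multiplying by (1 + t + t^5), the product of all factors after the first has coefficients 1,3,3,1,0,1,2,1,0,0,0,0 for degrees 0…11.
[t^11] = 1·0 + 4·0 + 6·1 + 4·3 = 18.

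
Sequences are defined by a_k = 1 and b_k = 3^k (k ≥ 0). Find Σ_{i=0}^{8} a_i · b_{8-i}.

9841

Write out a_i and b_{8-i} for i = 0,…,8 and sum the products.
Σ = 1·6561 + 1·2187 + 1·729 + 1·243 + 1·81 + 1·27 + 1·9 + 1·3 + 1·1 = 9841.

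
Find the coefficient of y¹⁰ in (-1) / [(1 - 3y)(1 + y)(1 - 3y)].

The denominator gives the recurrence a_n = 5a_(n−1) − 3a_(n−2) − 9a_(n−3) for n ≥ 3; the numerator fixes a_0 = -1, a_1 = -5, a_2 = -22.
Iterating: -1, -5, -22, -86, -319, -1139, -3964, -13532, -45517, -151313, -498226, so a_10 = -498226.

-498226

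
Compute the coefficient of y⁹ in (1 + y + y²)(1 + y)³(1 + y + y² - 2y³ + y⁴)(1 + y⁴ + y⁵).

14

(1 + y + y²) has coefficients 1,1,1 for degrees 0…2.
(1 + y)³ has coefficients 1,3,3,1,0,0,0,0,0,0 for degrees 0…9.
Multiplying by (1 + y + y² - 2y³ + y⁴) gives running coefficients 1,4,7,5,-1,-2,1,1,0,0 for degrees 0…9.
Finally multiplying by (1 + y⁴ + y⁵), the product of all factors after the first has coefficients 1,4,7,5,0,3,12,13,4,-3 for degrees 0…9.
[y⁹] = 1·(-3) + 1·4 + 1·13 = 14.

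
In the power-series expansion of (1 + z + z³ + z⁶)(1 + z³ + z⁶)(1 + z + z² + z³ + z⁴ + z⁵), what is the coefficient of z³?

4

(1 + z + z³ + z⁶) has coefficients 1,1,0,1 for degrees 0…3.
(1 + z³ + z⁶) has coefficients 1,0,0,1 for degrees 0…3.
Finally multiplying by (1 + z + z² + z³ + z⁴ + z⁵), the product of all factors after the first has coefficients 1,1,1,2 for degrees 0…3.
[z³] = 1·2 + 1·1 + 1·1 = 4.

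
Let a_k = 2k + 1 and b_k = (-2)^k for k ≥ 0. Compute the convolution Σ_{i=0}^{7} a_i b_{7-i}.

-23

The convolution is the x^7 coefficient of A(x)B(x).
Σ = 1·(-128) + 3·64 + 5·(-32) + 7·16 + 9·(-8) + 11·4 + 13·(-2) + 15·1 = -23.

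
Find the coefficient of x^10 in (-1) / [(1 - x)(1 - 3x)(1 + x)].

-66430

Partial fractions give a closed form: a_n = (1/4)·1^n + (-9/8)·3^n + (-1/8)·(-1)^n.
At n = 10: a_10 = -66430.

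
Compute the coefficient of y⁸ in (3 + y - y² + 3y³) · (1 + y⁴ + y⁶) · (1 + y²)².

(3 + y - y² + 3y³) has coefficients 3,1,-1,3 for degrees 0…3.
(1 + y⁴ + y⁶) has coefficients 1,0,0,0,1,0,1,0,0 for degrees 0…8.
Finally multiplying by (1 + y²)², the product of all factors after the first has coefficients 1,0,2,0,2,0,3,0,3 for degrees 0…8.
[y⁸] = 3·3 + 1·0 − 1·3 + 3·0 = 6.

6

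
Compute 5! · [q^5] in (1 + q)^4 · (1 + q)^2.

720

The EGF product rule gives c_5 = Σ_{k_1+k_2=5} C(5; k_1,k_2) · ∏ g_i(k_i), where (1+q)^4 gives the falling factorial (4)_k; (1+q)^2 gives the falling factorial (2)_k.
g_1(k) for k = 0…5: 1, 4, 12, 24, 24, 0.
g_2(k) for k = 0…5: 1, 2, 2, 0, 0, 0.
c_5 = Σ_k C(5,k)·g_1(k)·g_2(5−k) = 10·24·2 + 5·24·2 = 480 + 240 = 720.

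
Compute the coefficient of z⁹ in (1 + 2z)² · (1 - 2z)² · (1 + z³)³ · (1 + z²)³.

(1 + 2z)² has coefficients 1,4,4 for degrees 0…2.
(1 - 2z)² has coefficients 1,-4,4,0,0,0,0,0,0,0 for degrees 0…9.
Multiplying by (1 + z³)³ gives running coefficients 1,-4,4,3,-12,12,3,-12,12,1 for degrees 0…9.
Finally multiplying by (1 + z²)³, the product of all factors after the first has coefficients 1,-4,7,-9,3,9,-20,29,-11,4 for degrees 0…9.
[z⁹] = 1·4 + 4·(-11) + 4·29 = 76.

76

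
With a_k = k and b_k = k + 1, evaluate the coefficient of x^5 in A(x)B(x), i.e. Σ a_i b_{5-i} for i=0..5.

35

This is [x^5] in the product of the two ordinary generating functions.
Σ = 0·6 + 1·5 + 2·4 + 3·3 + 4·2 + 5·1 = 35.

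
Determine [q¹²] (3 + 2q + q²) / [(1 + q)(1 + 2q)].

18430

The denominator gives the recurrence a_n = −3a_(n−1) − 2a_(n−2) for n ≥ 3; the numerator fixes a_0 = 3, a_1 = -7, a_2 = 16.
Iterating: 3, -7, 16, -34, 70, -142, 286, -574, 1150, -2302, 4606, -9214, 18430, so a_12 = 18430.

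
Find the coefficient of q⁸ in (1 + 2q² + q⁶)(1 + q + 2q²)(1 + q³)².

6

(1 + 2q² + q⁶) has coefficients 1,0,2,0,0,0,1 for degrees 0…6.
(1 + q + 2q²) has coefficients 1,1,2,0,0,0,0,0,0 for degrees 0…8.
Finally multiplying by (1 + q³)², the product of all factors after the first has coefficients 1,1,2,2,2,4,1,1,2 for degrees 0…8.
[q⁸] = 1·2 + 2·1 + 1·2 = 6.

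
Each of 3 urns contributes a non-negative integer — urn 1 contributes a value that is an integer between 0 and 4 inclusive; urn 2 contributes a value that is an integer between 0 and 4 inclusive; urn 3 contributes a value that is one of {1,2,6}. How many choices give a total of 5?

9

The generating function for the choices is (1 + y + y² + y³ + y⁴)·(1 + y + y² + y³ + y⁴)·(y + y² + y⁶); the count is [y⁵].
(1 + y + y² + y³ + y⁴) has coefficients 1,1,1,1,1 for degrees 0…4.
(1 + y + y² + y³ + y⁴) has coefficients 1,1,1,1,1,0 for degrees 0…5.
Finally multiplying by (y + y² + y⁶), the product of all factors after the first has coefficients 0,1,2,2,2,2 for degrees 0…5.
[y⁵] = 1·2 + 1·2 + 1·2 + 1·2 + 1·1 = 9.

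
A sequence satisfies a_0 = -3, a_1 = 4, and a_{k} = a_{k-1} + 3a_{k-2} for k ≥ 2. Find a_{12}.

493

The ordinary generating function has denominator 1 - y - 3y^2.
Iterating the recurrence: a_0,…,a_{12} = -3, 4, -5, 7, -8, 13, -11, 28, -5, 79, 64, 301, 493.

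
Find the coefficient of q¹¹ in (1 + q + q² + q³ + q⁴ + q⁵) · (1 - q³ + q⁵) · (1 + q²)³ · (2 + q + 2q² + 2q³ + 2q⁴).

(1 + q + q² + q³ + q⁴ + q⁵) has coefficients 1,1,1,1,1,1 for degrees 0…5.
(1 - q³ + q⁵) has coefficients 1,0,0,-1,0,1,0,0,0,0,0,0 for degrees 0…11.
Multiplying by (1 + q²)³ gives running coefficients 1,0,3,-1,3,-2,1,0,0,2,0,1 for degrees 0…11.
Finally multiplying by (2 + q + 2q² + 2q³ + 2q⁴), the product of all factors after the first has coefficients 2,1,8,3,13,3,10,1,4,2,4,6 for degrees 0…11.
[q¹¹] = 1·6 + 1·4 + 1·2 + 1·4 + 1·1 + 1·10 = 27.

27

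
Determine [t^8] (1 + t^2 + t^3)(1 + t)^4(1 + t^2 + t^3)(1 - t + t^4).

15

(1 + t^2 + t^3) has coefficients 1,0,1,1 for degrees 0…3.
(1 + t)^4 has coefficients 1,4,6,4,1,0,0,0,0 for degrees 0…8.
Multiplying by (1 + t^2 + t^3) gives running coefficients 1,4,7,9,11,10,5,1,0 for degrees 0…8.
Finally multiplying by (1 - t + t^4), the product of all factors after the first has coefficients 1,3,3,2,3,3,2,5,10 for degrees 0…8.
[t^8] = 1·10 + 1·2 + 1·3 = 15.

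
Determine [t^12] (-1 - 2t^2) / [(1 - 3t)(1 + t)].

The denominator gives the recurrence a_n = 2a_(n−1) + 3a_(n−2) for n ≥ 3; the numerator fixes a_0 = -1, a_1 = -2, a_2 = -9.
Iterating: -1, -2, -9, -24, -75, -222, -669, -2004, -6015, -18042, -54129, -162384, -487155, so a_12 = -487155.

-487155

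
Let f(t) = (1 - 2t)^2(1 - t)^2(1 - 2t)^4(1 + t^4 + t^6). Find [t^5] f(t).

-846

(1 - 2t)^2 has coefficients 1,-4,4 for degrees 0…2.
(1 - t)^2 has coefficients 1,-2,1,0,0,0 for degrees 0…5.
Multiplying by (1 - 2t)^4 gives running coefficients 1,-10,41,-88,104,-64 for degrees 0…5.
Finally multiplying by (1 + t^4 + t^6), the product of all factors after the first has coefficients 1,-10,41,-88,105,-74 for degrees 0…5.
[t^5] = 1·(-74) − 4·105 + 4·(-88) = -846.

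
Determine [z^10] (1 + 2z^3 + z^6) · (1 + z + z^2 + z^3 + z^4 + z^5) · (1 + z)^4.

(1 + 2z^3 + z^6) has coefficients 1,0,0,2,0,0,1 for degrees 0…6.
(1 + z + z^2 + z^3 + z^4 + z^5) has coefficients 1,1,1,1,1,1,0,0,0,0,0 for degrees 0…10.
Finally multiplying by (1 + z)^4, the product of all factors after the first has coefficients 1,5,11,15,16,16,15,11,5,1,0 for degrees 0…10.
[z^10] = 1·0 + 2·11 + 1·16 = 38.

38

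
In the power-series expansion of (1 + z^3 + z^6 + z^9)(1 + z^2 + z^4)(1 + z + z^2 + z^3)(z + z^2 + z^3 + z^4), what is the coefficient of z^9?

(1 + z^3 + z^6 + z^9) has coefficients 1,0,0,1,0,0,1,0,0,1 for degrees 0…9.
(1 + z^2 + z^4) has coefficients 1,0,1,0,1,0,0,0,0,0 for degrees 0…9.
Multiplying by (1 + z + z^2 + z^3) gives running coefficients 1,1,2,2,2,2,1,1,0,0 for degrees 0…9.
Finally multiplying by (z + z^2 + z^3 + z^4), the product of all factors after the first has coefficients 0,1,2,4,6,7,8,7,6,4 for degrees 0…9.
[z^9] = 1·4 + 1·8 + 1·4 + 1·0 = 16.

16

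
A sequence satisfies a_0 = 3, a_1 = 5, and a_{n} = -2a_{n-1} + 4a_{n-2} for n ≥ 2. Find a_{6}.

The ordinary generating function has denominator 1 + 2y - 4y^2.
Iterating the recurrence: a_0,…,a_{6} = 3, 5, 2, 16, -24, 112, -320.

-320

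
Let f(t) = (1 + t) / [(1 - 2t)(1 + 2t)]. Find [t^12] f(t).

Partial fractions give a closed form: a_n = (3/4)·2^n + (1/4)·(-2)^n.
At n = 12: a_12 = 4096.

4096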